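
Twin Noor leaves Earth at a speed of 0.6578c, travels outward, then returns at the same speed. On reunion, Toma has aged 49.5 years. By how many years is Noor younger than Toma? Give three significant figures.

Δt − τ = 12.2 years

γ = 1/√(1 − 0.6578²) = 1/√0.5673 = 1.328
Noor's elapsed proper time: τ = 49.5/1.328 = 37.28 years.
Age gap = Δt − τ = 49.5 − 37.28 years.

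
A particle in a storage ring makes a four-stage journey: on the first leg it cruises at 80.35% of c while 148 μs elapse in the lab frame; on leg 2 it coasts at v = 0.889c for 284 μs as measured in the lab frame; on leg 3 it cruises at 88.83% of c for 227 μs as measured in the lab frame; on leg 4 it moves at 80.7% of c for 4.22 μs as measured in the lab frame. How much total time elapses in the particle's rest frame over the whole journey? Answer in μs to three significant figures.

τ = 325 μs

Leg 1: β = 0.8035; γ = 1/√(1 − 0.8035²) = 1/√0.3544 = 1.680; τ_1 = 148/1.680 = 88.11 μs.
Leg 2: γ = 1/√(1 − 0.889²) = 1/√0.2097 = 2.184; τ_2 = 284/2.184 = 130.0 μs.
Leg 3: β = 0.8883; γ = 1/√(1 − 0.8883²) = 1/√0.2109 = 2.177; τ_3 = 227/2.177 = 104.3 μs.
Leg 4: β = 0.807; γ = 1/√(1 − 0.807²) = 1/√0.3488 = 1.693; τ_4 = 4.22/1.693 = 2.492 μs.
Total: 88.11 + 130.0 + 104.3 + 2.492 μs.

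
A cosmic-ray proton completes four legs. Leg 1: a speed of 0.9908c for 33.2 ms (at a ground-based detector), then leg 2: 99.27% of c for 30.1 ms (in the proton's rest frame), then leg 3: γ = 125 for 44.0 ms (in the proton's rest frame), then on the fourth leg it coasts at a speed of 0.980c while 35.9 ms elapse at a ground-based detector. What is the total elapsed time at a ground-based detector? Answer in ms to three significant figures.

Leg 1: 33.2 ms is already measured at a ground-based detector.
Leg 2: β = 0.9927; γ = 1/√(1 − 0.9927²) = 1/√0.01455 = 8.291; Δt_2 = 8.291 × 30.1 = 249.6 ms.
Leg 3: γ = 125; Δt_3 = 125.0 × 44.0 = 5500 ms.
Leg 4: 35.9 ms is already measured at a ground-based detector.
Total: 33.20 + 249.6 + 5500 + 35.90 ms.

Δt = 5820 ms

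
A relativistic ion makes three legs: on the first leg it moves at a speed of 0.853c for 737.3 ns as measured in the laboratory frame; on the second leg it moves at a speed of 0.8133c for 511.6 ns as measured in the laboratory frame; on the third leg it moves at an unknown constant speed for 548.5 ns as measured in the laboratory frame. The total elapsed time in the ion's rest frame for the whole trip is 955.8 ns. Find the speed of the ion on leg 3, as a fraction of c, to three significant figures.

Leg 1: γ = 1/√(1 − 0.853²) = 1/√0.2724 = 1.916; τ_1 = 737.3/1.916 = 384.8 ns.
Leg 2: γ = 1/√(1 − 0.8133²) = 1/√0.3385 = 1.719; τ_2 = 511.6/1.719 = 297.7 ns.
Leg 3: speed unknown; τ_3 = 548.5/γ_3.
Total proper time: 384.8 + 297.7 + τ_3 = 955.8, so τ_3 = 955.8 − 682.5 = 273.3 ns.
γ_3 = 548.5/273.3 = 2.007; β = √(1 − 1/γ²) = √0.7517.

β = 0.867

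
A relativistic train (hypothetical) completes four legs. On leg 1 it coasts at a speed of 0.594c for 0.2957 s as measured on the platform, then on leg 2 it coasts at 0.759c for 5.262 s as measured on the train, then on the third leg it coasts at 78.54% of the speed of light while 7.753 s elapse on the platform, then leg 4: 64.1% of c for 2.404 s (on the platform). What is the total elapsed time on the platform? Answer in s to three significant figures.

Leg 1: 0.2957 s is already measured on the platform.
Leg 2: γ = 1/√(1 − 0.759²) = 1/√0.4239 = 1.536; Δt_2 = 1.536 × 5.262 = 8.082 s.
Leg 3: 7.753 s is already measured on the platform.
Leg 4: 2.404 s is already measured on the platform.
Total: 0.2957 + 8.082 + 7.753 + 2.404 s.

Δt = 18.5 s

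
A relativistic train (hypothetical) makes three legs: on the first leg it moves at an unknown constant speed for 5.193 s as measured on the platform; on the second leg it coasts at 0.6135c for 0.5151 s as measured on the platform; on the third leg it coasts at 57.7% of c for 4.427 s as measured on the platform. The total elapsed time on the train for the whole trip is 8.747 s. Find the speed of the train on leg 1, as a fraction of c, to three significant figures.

Leg 1: speed unknown; τ_1 = 5.193/γ_1.
Leg 2: γ = 1/√(1 − 0.6135²) = 1/√0.6236 = 1.266; τ_2 = 0.5151/1.266 = 0.4068 s.
Leg 3: β = 0.577; γ = 1/√(1 − 0.577²) = 1/√0.6671 = 1.224; τ_3 = 4.427/1.224 = 3.616 s.
Total proper time: τ_1 + 0.4068 + 3.616 = 8.747, so τ_1 = 8.747 − 4.022 = 4.725 s.
γ_1 = 5.193/4.725 = 1.099; β = √(1 − 1/γ²) = √0.1723.

β = 0.415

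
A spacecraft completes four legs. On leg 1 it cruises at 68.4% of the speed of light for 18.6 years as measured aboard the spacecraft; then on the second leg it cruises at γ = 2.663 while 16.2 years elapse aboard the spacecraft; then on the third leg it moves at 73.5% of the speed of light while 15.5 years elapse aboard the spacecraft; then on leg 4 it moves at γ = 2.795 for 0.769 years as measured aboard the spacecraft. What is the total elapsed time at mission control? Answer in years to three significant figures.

Leg 1: β = 0.684; γ = 1/√(1 − 0.684²) = 1/√0.5321 = 1.371; Δt_1 = 1.371 × 18.6 = 25.50 years.
Leg 2: γ = 2.663; Δt_2 = 2.663 × 16.2 = 43.14 years.
Leg 3: β = 0.735; γ = 1/√(1 − 0.735²) = 1/√0.4598 = 1.475; Δt_3 = 1.475 × 15.5 = 22.86 years.
Leg 4: γ = 2.795; Δt_4 = 2.795 × 0.769 = 2.149 years.
Total: 25.50 + 43.14 + 22.86 + 2.149 years.

Δt = 93.6 years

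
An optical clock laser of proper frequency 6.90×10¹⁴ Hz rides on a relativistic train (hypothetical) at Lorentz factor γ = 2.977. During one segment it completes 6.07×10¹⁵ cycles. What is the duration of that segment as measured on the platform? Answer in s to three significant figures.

Δt = 26.2 s

γ = 2.977
Proper time for N cycles: τ = N/f = 6.07×10¹⁵/(6.90×10¹⁴) = 8.797×10⁰ s = 8.797 s.
Lab-frame duration Δt = γτ = 2.977 × 8.797 = 26.19 s.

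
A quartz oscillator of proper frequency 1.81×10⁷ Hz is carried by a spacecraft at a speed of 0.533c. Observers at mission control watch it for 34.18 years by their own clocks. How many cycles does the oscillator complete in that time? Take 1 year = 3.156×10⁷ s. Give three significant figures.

γ = 1/√(1 − 0.533²) = 1/√0.7159 = 1.182
During 34.18 years of lab time, the oscillator's proper time advances by τ = Δt/γ = 34.18/1.182 = 28.92 years = 9.127×10⁸ s.
N = f × τ = 1.81×10⁷ × 9.127×10⁸ = 1.652×10¹⁶.

N = 1.65×10¹⁶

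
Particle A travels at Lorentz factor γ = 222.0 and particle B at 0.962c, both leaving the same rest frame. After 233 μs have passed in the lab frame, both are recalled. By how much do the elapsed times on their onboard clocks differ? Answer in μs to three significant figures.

|τ_A − τ_B| = 62.6 μs

A: γ = 222.0; τ_A = 233/222.0 = 1.050 μs.
B: γ = 1/√(1 − 0.962²) = 1/√0.07456 = 3.662; τ_B = 233/3.662 = 63.62 μs.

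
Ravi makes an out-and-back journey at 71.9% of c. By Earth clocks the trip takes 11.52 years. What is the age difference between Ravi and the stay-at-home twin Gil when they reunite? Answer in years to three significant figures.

Δt − τ = 3.51 years

β = 0.719; γ = 1/√(1 − 0.719²) = 1/√0.4830 = 1.439
Ravi's elapsed proper time: τ = 11.52/1.439 = 8.007 years.
Age gap = Δt − τ = 11.52 − 8.007 years.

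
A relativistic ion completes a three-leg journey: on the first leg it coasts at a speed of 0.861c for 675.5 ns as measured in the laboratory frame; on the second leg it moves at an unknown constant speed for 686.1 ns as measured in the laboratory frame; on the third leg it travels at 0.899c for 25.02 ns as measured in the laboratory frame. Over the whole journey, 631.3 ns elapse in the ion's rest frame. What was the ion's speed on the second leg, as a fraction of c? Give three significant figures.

β = 0.915

Leg 1: γ = 1/√(1 − 0.861²) = 1/√0.2587 = 1.966; τ_1 = 675.5/1.966 = 343.6 ns.
Leg 2: speed unknown; τ_2 = 686.1/γ_2.
Leg 3: γ = 1/√(1 − 0.899²) = 1/√0.1918 = 2.283; τ_3 = 25.02/2.283 = 10.96 ns.
Total proper time: 343.6 + τ_2 + 10.96 = 631.3, so τ_2 = 631.3 − 354.5 = 276.8 ns.
γ_2 = 686.1/276.8 = 2.479; β = √(1 − 1/γ²) = √0.8373.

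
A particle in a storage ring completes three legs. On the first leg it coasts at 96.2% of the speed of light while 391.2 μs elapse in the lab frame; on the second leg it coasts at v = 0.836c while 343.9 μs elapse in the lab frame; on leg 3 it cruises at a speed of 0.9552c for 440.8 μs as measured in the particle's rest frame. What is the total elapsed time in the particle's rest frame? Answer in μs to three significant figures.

τ = 736 μs

Leg 1: β = 0.962; γ = 1/√(1 − 0.962²) = 1/√0.07456 = 3.662; τ_1 = 391.2/3.662 = 106.8 μs.
Leg 2: γ = 1/√(1 − 0.836²) = 1/√0.3011 = 1.822; τ_2 = 343.9/1.822 = 188.7 μs.
Leg 3: 440.8 μs is already measured in the particle's rest frame.
Total: 106.8 + 188.7 + 440.8 μs.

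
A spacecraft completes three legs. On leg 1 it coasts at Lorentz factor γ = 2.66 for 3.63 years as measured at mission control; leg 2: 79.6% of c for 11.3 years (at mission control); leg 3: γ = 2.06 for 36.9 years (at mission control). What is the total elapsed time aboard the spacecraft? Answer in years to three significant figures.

τ = 26.1 years

Leg 1: γ = 2.66; τ_1 = 3.63/2.660 = 1.365 years.
Leg 2: β = 0.796; γ = 1/√(1 − 0.796²) = 1/√0.3664 = 1.652; τ_2 = 11.3/1.652 = 6.840 years.
Leg 3: γ = 2.06; τ_3 = 36.9/2.060 = 17.91 years.
Total: 1.365 + 6.840 + 17.91 years.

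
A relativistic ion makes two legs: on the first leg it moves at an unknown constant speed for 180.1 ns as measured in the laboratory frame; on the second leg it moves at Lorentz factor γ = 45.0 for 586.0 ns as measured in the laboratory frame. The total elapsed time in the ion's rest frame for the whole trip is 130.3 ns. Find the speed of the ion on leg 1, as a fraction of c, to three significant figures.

Leg 1: speed unknown; τ_1 = 180.1/γ_1.
Leg 2: γ = 45.0; τ_2 = 586.0/45.00 = 13.02 ns.
Total proper time: τ_1 + 13.02 = 130.3, so τ_1 = 130.3 − 13.02 = 117.3 ns.
γ_1 = 180.1/117.3 = 1.536; β = √(1 − 1/γ²) = √0.5760.

β = 0.759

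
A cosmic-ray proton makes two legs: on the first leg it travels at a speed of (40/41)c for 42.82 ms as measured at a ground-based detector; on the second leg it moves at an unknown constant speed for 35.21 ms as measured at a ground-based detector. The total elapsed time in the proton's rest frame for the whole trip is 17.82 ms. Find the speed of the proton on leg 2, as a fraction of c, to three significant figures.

β = 0.971

Leg 1: γ = 1/√(1 − (40/41)²) = 41/9 ≈ 4.556; τ_1 = 42.82/4.556 = 9.400 ms.
Leg 2: speed unknown; τ_2 = 35.21/γ_2.
Total proper time: 9.400 + τ_2 = 17.82, so τ_2 = 17.82 − 9.400 = 8.420 ms.
γ_2 = 35.21/8.420 = 4.181; β = √(1 − 1/γ²) = √0.9428.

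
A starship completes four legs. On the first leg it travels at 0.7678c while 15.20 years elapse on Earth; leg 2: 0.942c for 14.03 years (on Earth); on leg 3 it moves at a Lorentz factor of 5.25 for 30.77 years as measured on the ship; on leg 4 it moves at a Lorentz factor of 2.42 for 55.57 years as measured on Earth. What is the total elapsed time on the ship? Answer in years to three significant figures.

Leg 1: γ = 1/√(1 − 0.7678²) = 1/√0.4105 = 1.561; τ_1 = 15.20/1.561 = 9.738 years.
Leg 2: γ = 1/√(1 − 0.942²) = 1/√0.1126 = 2.980; τ_2 = 14.03/2.980 = 4.709 years.
Leg 3: 30.77 years is already measured on the ship.
Leg 4: γ = 2.42; τ_4 = 55.57/2.420 = 22.96 years.
Total: 9.738 + 4.709 + 30.77 + 22.96 years.

τ = 68.2 years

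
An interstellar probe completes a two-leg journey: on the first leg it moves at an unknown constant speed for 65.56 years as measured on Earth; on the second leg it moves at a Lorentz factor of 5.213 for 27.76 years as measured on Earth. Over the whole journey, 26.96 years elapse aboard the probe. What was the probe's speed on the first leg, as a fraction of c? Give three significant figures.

β = 0.944

Leg 1: speed unknown; τ_1 = 65.56/γ_1.
Leg 2: γ = 5.213; τ_2 = 27.76/5.213 = 5.325 years.
Total proper time: τ_1 + 5.325 = 26.96, so τ_1 = 26.96 − 5.325 = 21.63 years.
γ_1 = 65.56/21.63 = 3.030; β = √(1 − 1/γ²) = √0.8911.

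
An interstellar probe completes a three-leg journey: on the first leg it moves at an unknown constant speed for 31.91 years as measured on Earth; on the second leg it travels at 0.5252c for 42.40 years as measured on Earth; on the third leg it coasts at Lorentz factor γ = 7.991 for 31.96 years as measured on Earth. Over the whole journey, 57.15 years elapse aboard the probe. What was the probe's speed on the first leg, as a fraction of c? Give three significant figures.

Leg 1: speed unknown; τ_1 = 31.91/γ_1.
Leg 2: γ = 1/√(1 − 0.5252²) = 1/√0.7242 = 1.175; τ_2 = 42.40/1.175 = 36.08 years.
Leg 3: γ = 7.991; τ_3 = 31.96/7.991 = 3.999 years.
Total proper time: τ_1 + 36.08 + 3.999 = 57.15, so τ_1 = 57.15 − 40.08 = 17.07 years.
γ_1 = 31.91/17.07 = 1.869; β = √(1 − 1/γ²) = √0.7139.

β = 0.845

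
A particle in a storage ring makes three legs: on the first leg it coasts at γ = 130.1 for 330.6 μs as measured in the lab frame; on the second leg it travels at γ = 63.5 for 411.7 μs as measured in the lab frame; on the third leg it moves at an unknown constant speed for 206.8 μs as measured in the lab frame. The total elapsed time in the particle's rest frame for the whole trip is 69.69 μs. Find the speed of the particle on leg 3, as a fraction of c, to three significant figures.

Leg 1: γ = 130.1; τ_1 = 330.6/130.1 = 2.541 μs.
Leg 2: γ = 63.5; τ_2 = 411.7/63.50 = 6.483 μs.
Leg 3: speed unknown; τ_3 = 206.8/γ_3.
Total proper time: 2.541 + 6.483 + τ_3 = 69.69, so τ_3 = 69.69 − 9.025 = 60.67 μs.
γ_3 = 206.8/60.67 = 3.409; β = √(1 − 1/γ²) = √0.9139.

β = 0.956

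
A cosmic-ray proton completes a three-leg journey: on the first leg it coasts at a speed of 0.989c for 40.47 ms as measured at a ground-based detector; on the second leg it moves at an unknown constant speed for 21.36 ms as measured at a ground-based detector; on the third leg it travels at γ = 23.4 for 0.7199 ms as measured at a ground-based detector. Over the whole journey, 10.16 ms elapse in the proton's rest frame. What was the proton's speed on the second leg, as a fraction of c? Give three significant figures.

β = 0.981

Leg 1: γ = 1/√(1 − 0.989²) = 1/√0.02188 = 6.761; τ_1 = 40.47/6.761 = 5.986 ms.
Leg 2: speed unknown; τ_2 = 21.36/γ_2.
Leg 3: γ = 23.4; τ_3 = 0.7199/23.40 = 0.03076 ms.
Total proper time: 5.986 + τ_2 + 0.03076 = 10.16, so τ_2 = 10.16 − 6.017 = 4.143 ms.
γ_2 = 21.36/4.143 = 5.156; β = √(1 − 1/γ²) = √0.9624.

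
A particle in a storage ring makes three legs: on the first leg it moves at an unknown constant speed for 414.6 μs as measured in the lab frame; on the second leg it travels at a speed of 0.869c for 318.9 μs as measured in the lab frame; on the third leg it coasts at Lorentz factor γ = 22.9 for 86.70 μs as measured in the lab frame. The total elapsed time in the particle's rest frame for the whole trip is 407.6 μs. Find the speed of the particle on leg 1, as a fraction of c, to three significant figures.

β = 0.805

Leg 1: speed unknown; τ_1 = 414.6/γ_1.
Leg 2: γ = 1/√(1 − 0.869²) = 1/√0.2448 = 2.021; τ_2 = 318.9/2.021 = 157.8 μs.
Leg 3: γ = 22.9; τ_3 = 86.70/22.90 = 3.786 μs.
Total proper time: τ_1 + 157.8 + 3.786 = 407.6, so τ_1 = 407.6 − 161.6 = 246.0 μs.
γ_1 = 414.6/246.0 = 1.685; β = √(1 − 1/γ²) = √0.6479.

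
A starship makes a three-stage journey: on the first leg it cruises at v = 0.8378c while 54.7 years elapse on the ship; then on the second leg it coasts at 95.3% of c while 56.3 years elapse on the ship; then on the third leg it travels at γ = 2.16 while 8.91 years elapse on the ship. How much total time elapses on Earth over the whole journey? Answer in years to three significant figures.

Δt = 305 years

Leg 1: γ = 1/√(1 − 0.8378²) = 1/√0.2981 = 1.832; Δt_1 = 1.832 × 54.7 = 100.2 years.
Leg 2: β = 0.953; γ = 1/√(1 − 0.953²) = 1/√0.09179 = 3.301; Δt_2 = 3.301 × 56.3 = 185.8 years.
Leg 3: γ = 2.16; Δt_3 = 2.160 × 8.91 = 19.25 years.
Total: 100.2 + 185.8 + 19.25 years.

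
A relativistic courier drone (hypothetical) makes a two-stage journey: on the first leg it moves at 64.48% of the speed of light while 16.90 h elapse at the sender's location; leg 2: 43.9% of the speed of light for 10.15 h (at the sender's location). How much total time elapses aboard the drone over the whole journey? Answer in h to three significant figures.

Leg 1: β = 0.6448; γ = 1/√(1 − 0.6448²) = 1/√0.5842 = 1.308; τ_1 = 16.90/1.308 = 12.92 h.
Leg 2: β = 0.439; γ = 1/√(1 − 0.439²) = 1/√0.8073 = 1.113; τ_2 = 10.15/1.113 = 9.120 h.
Total: 12.92 + 9.120 h.

τ = 22.0 h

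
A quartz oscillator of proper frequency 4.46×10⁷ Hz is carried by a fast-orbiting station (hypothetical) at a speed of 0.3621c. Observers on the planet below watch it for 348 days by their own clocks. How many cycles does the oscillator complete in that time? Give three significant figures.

γ = 1/√(1 − 0.3621²) = 1/√0.8689 = 1.073
During 348 days of lab time, the oscillator's proper time advances by τ = Δt/γ = 348/1.073 = 324.4 days = 2.803×10⁷ s.
N = f × τ = 4.46×10⁷ × 2.803×10⁷ = 1.250×10¹⁵.

N = 1.25×10¹⁵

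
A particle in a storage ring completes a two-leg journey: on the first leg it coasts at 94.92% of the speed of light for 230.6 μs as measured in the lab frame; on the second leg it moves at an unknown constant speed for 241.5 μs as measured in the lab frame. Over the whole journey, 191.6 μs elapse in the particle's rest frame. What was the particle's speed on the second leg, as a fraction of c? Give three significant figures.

Leg 1: β = 0.9492; γ = 1/√(1 − 0.9492²) = 1/√0.09902 = 3.178; τ_1 = 230.6/3.178 = 72.56 μs.
Leg 2: speed unknown; τ_2 = 241.5/γ_2.
Total proper time: 72.56 + τ_2 = 191.6, so τ_2 = 191.6 − 72.56 = 119.0 μs.
γ_2 = 241.5/119.0 = 2.029; β = √(1 − 1/γ²) = √0.7570.

β = 0.870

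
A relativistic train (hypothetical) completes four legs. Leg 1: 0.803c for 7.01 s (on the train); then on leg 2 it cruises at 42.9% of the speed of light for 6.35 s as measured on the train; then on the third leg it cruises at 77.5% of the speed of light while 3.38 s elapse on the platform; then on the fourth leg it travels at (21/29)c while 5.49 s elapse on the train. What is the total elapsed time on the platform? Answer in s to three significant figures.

Leg 1: γ = 1/√(1 − 0.803²) = 1/√0.3552 = 1.678; Δt_1 = 1.678 × 7.01 = 11.76 s.
Leg 2: β = 0.429; γ = 1/√(1 − 0.429²) = 1/√0.8160 = 1.107; Δt_2 = 1.107 × 6.35 = 7.030 s.
Leg 3: 3.38 s is already measured on the platform.
Leg 4: γ = 1/√(1 − (21/29)²) = 29/20 = 1.450; Δt_4 = 1.450 × 5.49 = 7.961 s.
Total: 11.76 + 7.030 + 3.380 + 7.961 s.

Δt = 30.1 s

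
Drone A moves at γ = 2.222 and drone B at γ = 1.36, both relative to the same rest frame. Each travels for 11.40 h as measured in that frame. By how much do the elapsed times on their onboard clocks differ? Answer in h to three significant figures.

A: γ = 2.222; τ_A = 11.40/2.222 = 5.131 h.
B: γ = 1.36; τ_B = 11.40/1.360 = 8.382 h.

|τ_A − τ_B| = 3.25 h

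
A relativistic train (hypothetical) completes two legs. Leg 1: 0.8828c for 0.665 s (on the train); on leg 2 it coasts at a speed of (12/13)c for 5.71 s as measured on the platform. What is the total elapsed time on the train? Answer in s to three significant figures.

τ = 2.86 s

Leg 1: 0.665 s is already measured on the train.
Leg 2: γ = 1/√(1 − (12/13)²) = 13/5 = 2.600; τ_2 = 5.71/2.600 = 2.196 s.
Total: 0.6650 + 2.196 s.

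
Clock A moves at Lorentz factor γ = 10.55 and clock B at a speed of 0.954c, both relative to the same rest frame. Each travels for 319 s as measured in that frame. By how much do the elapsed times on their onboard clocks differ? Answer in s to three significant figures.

|τ_A − τ_B| = 65.4 s

A: γ = 10.55; τ_A = 319/10.55 = 30.24 s.
B: γ = 1/√(1 − 0.954²) = 1/√0.08988 = 3.335; τ_B = 319/3.335 = 95.64 s.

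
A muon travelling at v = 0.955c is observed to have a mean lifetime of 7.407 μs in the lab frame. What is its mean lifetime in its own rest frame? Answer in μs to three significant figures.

γ = 1/√(1 − 0.955²) = 1/√0.08798 = 3.371
The lab-frame lifetime is the dilated interval; the proper lifetime is τ₀ = Δt/γ = 7.407/3.371 μs.

τ₀ = 2.20 μs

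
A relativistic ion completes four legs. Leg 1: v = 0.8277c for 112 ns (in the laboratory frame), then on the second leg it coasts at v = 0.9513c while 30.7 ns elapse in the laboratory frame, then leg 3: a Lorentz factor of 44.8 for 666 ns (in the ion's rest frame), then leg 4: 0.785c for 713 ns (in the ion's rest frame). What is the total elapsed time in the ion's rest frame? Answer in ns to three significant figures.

τ = 1450 ns

Leg 1: γ = 1/√(1 − 0.8277²) = 1/√0.3149 = 1.782; τ_1 = 112/1.782 = 62.85 ns.
Leg 2: γ = 1/√(1 − 0.9513²) = 1/√0.09503 = 3.244; τ_2 = 30.7/3.244 = 9.464 ns.
Leg 3: 666 ns is already measured in the ion's rest frame.
Leg 4: 713 ns is already measured in the ion's rest frame.
Total: 62.85 + 9.464 + 666.0 + 713.0 ns.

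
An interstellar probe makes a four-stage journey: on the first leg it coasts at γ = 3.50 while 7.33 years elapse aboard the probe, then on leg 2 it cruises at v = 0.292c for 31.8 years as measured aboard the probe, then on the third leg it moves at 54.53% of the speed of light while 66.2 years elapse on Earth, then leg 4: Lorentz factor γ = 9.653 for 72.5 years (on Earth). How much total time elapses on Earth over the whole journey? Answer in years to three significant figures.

Δt = 198 years

Leg 1: γ = 3.50; Δt_1 = 3.500 × 7.33 = 25.66 years.
Leg 2: γ = 1/√(1 − 0.292²) = 1/√0.9147 = 1.046; Δt_2 = 1.046 × 31.8 = 33.25 years.
Leg 3: 66.2 years is already measured on Earth.
Leg 4: 72.5 years is already measured on Earth.
Total: 25.66 + 33.25 + 66.20 + 72.50 years.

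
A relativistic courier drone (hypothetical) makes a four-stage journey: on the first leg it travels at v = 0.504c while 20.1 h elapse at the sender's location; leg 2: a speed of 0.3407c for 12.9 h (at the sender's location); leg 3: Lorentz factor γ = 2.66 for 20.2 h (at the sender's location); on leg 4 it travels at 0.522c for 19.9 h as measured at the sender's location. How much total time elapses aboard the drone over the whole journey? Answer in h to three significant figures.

Leg 1: γ = 1/√(1 − 0.504²) = 1/√0.7460 = 1.158; τ_1 = 20.1/1.158 = 17.36 h.
Leg 2: γ = 1/√(1 − 0.3407²) = 1/√0.8839 = 1.064; τ_2 = 12.9/1.064 = 12.13 h.
Leg 3: γ = 2.66; τ_3 = 20.2/2.660 = 7.594 h.
Leg 4: γ = 1/√(1 − 0.522²) = 1/√0.7275 = 1.172; τ_4 = 19.9/1.172 = 16.97 h.
Total: 17.36 + 12.13 + 7.594 + 16.97 h.

τ = 54.1 h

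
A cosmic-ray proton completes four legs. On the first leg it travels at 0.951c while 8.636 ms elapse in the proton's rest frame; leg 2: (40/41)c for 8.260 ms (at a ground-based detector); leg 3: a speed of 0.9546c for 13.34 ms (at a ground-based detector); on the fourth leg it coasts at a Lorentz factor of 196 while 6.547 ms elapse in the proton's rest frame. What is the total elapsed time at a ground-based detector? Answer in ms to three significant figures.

Δt = 1330 ms

Leg 1: γ = 1/√(1 − 0.951²) = 1/√0.09560 = 3.234; Δt_1 = 3.234 × 8.636 = 27.93 ms.
Leg 2: 8.260 ms is already measured at a ground-based detector.
Leg 3: 13.34 ms is already measured at a ground-based detector.
Leg 4: γ = 196; Δt_4 = 196.0 × 6.547 = 1283 ms.
Total: 27.93 + 8.260 + 13.34 + 1283 ms.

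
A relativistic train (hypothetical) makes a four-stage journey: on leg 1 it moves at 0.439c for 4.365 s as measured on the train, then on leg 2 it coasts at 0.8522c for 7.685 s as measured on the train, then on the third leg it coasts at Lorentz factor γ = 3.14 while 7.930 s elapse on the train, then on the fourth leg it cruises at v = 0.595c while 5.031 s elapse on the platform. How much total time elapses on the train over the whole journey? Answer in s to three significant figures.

Leg 1: 4.365 s is already measured on the train.
Leg 2: 7.685 s is already measured on the train.
Leg 3: 7.930 s is already measured on the train.
Leg 4: γ = 1/√(1 − 0.595²) = 1/√0.6460 = 1.244; τ_4 = 5.031/1.244 = 4.044 s.
Total: 4.365 + 7.685 + 7.930 + 4.044 s.

τ = 24.0 s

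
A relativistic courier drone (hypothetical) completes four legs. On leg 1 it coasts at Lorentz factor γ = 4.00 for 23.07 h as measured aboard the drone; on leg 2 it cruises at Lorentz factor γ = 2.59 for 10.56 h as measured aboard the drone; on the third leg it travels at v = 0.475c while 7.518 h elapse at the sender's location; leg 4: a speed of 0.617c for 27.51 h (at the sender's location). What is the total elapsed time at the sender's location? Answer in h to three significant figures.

Leg 1: γ = 4.00; Δt_1 = 4.000 × 23.07 = 92.28 h.
Leg 2: γ = 2.59; Δt_2 = 2.590 × 10.56 = 27.35 h.
Leg 3: 7.518 h is already measured at the sender's location.
Leg 4: 27.51 h is already measured at the sender's location.
Total: 92.28 + 27.35 + 7.518 + 27.51 h.

Δt = 155 h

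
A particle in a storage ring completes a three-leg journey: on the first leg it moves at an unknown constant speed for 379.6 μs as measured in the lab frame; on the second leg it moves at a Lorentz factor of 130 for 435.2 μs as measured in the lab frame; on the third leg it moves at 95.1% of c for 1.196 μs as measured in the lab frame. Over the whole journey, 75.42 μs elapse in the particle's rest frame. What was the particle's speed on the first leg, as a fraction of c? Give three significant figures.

Leg 1: speed unknown; τ_1 = 379.6/γ_1.
Leg 2: γ = 130; τ_2 = 435.2/130.0 = 3.348 μs.
Leg 3: β = 0.951; γ = 1/√(1 − 0.951²) = 1/√0.09560 = 3.234; τ_3 = 1.196/3.234 = 0.3698 μs.
Total proper time: τ_1 + 3.348 + 0.3698 = 75.42, so τ_1 = 75.42 − 3.717 = 71.70 μs.
γ_1 = 379.6/71.70 = 5.294; β = √(1 − 1/γ²) = √0.9643.

β = 0.982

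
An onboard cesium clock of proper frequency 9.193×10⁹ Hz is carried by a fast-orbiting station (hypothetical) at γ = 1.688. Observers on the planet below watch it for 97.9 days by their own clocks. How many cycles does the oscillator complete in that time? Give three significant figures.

γ = 1.688
During 97.9 days of lab time, the oscillator's proper time advances by τ = Δt/γ = 97.9/1.688 = 58.00 days = 5.011×10⁶ s.
N = f × τ = 9.193×10⁹ × 5.011×10⁶ = 4.607×10¹⁶.

N = 4.61×10¹⁶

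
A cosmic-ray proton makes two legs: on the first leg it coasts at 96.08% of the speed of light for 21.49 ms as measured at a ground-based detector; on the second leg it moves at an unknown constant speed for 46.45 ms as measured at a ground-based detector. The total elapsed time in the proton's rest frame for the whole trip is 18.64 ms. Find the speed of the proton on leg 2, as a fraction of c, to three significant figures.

Leg 1: β = 0.9608; γ = 1/√(1 − 0.9608²) = 1/√0.07686 = 3.607; τ_1 = 21.49/3.607 = 5.958 ms.
Leg 2: speed unknown; τ_2 = 46.45/γ_2.
Total proper time: 5.958 + τ_2 = 18.64, so τ_2 = 18.64 − 5.958 = 12.68 ms.
γ_2 = 46.45/12.68 = 3.663; β = √(1 − 1/γ²) = √0.9255.

β = 0.962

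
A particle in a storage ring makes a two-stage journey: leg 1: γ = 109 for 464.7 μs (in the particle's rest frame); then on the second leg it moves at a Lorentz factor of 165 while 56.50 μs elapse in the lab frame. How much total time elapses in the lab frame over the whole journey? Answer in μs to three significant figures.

Δt = 5.07×10⁴ μs

Leg 1: γ = 109; Δt_1 = 109.0 × 464.7 = 5.065×10⁴ μs.
Leg 2: 56.50 μs is already measured in the lab frame.
Total: 5.065×10⁴ + 56.50 μs.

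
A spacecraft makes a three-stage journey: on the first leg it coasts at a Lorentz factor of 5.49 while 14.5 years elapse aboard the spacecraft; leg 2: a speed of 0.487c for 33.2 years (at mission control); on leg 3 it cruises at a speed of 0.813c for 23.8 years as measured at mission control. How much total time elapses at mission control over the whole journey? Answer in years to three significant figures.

Δt = 137 years

Leg 1: γ = 5.49; Δt_1 = 5.490 × 14.5 = 79.61 years.
Leg 2: 33.2 years is already measured at mission control.
Leg 3: 23.8 years is already measured at mission control.
Total: 79.61 + 33.20 + 23.80 years.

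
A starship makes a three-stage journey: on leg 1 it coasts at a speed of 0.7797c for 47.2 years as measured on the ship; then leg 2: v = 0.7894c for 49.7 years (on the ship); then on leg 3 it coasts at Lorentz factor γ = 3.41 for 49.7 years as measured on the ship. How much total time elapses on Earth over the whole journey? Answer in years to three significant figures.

Leg 1: γ = 1/√(1 − 0.7797²) = 1/√0.3921 = 1.597; Δt_1 = 1.597 × 47.2 = 75.38 years.
Leg 2: γ = 1/√(1 − 0.7894²) = 1/√0.3768 = 1.629; Δt_2 = 1.629 × 49.7 = 80.96 years.
Leg 3: γ = 3.41; Δt_3 = 3.410 × 49.7 = 169.5 years.
Total: 75.38 + 80.96 + 169.5 years.

Δt = 326 years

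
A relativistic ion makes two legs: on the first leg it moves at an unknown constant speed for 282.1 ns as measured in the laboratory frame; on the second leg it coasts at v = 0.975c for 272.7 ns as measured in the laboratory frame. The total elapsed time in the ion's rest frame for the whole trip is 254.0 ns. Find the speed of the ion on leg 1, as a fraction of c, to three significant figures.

Leg 1: speed unknown; τ_1 = 282.1/γ_1.
Leg 2: γ = 1/√(1 − 0.975²) = 1/√0.04938 = 4.500; τ_2 = 272.7/4.500 = 60.60 ns.
Total proper time: τ_1 + 60.60 = 254.0, so τ_1 = 254.0 − 60.60 = 193.4 ns.
γ_1 = 282.1/193.4 = 1.459; β = √(1 − 1/γ²) = √0.5300.

β = 0.728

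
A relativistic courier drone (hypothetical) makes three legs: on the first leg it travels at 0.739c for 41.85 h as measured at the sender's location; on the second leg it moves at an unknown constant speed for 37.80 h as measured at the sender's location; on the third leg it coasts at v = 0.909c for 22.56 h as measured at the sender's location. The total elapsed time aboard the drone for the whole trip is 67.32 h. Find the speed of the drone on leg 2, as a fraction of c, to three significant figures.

Leg 1: γ = 1/√(1 − 0.739²) = 1/√0.4539 = 1.484; τ_1 = 41.85/1.484 = 28.19 h.
Leg 2: speed unknown; τ_2 = 37.80/γ_2.
Leg 3: γ = 1/√(1 − 0.909²) = 1/√0.1737 = 2.399; τ_3 = 22.56/2.399 = 9.403 h.
Total proper time: 28.19 + τ_2 + 9.403 = 67.32, so τ_2 = 67.32 − 37.60 = 29.72 h.
γ_2 = 37.80/29.72 = 1.272; β = √(1 − 1/γ²) = √0.3817.

β = 0.618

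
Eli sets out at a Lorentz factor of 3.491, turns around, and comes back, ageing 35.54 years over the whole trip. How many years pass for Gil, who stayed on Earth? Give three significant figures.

Δt = 124 years

γ = 3.491
Earth-frame duration is the dilated interval: Δt = γτ = 3.491 × 35.54 years.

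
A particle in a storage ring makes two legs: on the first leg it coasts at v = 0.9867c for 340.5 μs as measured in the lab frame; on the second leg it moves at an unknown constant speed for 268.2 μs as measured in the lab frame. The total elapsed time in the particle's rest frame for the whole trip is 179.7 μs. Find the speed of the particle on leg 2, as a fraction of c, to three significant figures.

β = 0.886

Leg 1: γ = 1/√(1 − 0.9867²) = 1/√0.02642 = 6.152; τ_1 = 340.5/6.152 = 55.35 μs.
Leg 2: speed unknown; τ_2 = 268.2/γ_2.
Total proper time: 55.35 + τ_2 = 179.7, so τ_2 = 179.7 − 55.35 = 124.4 μs.
γ_2 = 268.2/124.4 = 2.157; β = √(1 − 1/γ²) = √0.7850.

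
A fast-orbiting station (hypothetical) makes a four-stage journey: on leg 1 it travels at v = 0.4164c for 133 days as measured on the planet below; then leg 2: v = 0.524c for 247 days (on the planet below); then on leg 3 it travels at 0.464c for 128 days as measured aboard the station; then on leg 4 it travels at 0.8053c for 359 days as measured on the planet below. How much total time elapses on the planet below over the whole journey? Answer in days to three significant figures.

Δt = 883 days

Leg 1: 133 days is already measured on the planet below.
Leg 2: 247 days is already measured on the planet below.
Leg 3: γ = 1/√(1 − 0.464²) = 1/√0.7847 = 1.129; Δt_3 = 1.129 × 128 = 144.5 days.
Leg 4: 359 days is already measured on the planet below.
Total: 133.0 + 247.0 + 144.5 + 359.0 days.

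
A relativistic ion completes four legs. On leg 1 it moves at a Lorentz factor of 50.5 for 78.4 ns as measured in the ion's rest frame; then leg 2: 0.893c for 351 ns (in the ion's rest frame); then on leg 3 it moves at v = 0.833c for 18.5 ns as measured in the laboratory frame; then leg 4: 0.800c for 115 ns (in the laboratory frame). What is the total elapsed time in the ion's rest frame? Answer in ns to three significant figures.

Leg 1: 78.4 ns is already measured in the ion's rest frame.
Leg 2: 351 ns is already measured in the ion's rest frame.
Leg 3: γ = 1/√(1 − 0.833²) = 1/√0.3061 = 1.807; τ_3 = 18.5/1.807 = 10.24 ns.
Leg 4: γ = 1/√(1 − 0.800²) = 5/3 ≈ 1.667; τ_4 = 115/1.667 = 69.00 ns.
Total: 78.40 + 351.0 + 10.24 + 69.00 ns.

τ = 509 ns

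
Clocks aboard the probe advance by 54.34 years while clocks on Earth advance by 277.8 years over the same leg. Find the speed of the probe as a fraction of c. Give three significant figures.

β = 0.981

The proper time is measured aboard the probe (both events occur at the probe's location); Δt is measured on Earth. γ = Δt/τ = 277.8/54.34 = 5.112.
β = √(1 − 1/γ²) = √(1 − 0.03826) = √0.9617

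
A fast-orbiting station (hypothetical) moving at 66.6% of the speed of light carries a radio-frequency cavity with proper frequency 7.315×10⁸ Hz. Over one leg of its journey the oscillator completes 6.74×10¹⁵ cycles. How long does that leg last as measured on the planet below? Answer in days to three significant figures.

Δt = 143 days

β = 0.666; γ = 1/√(1 − 0.666²) = 1/√0.5564 = 1.341
Proper time for N cycles: τ = N/f = 6.74×10¹⁵/(7.315×10⁸) = 9.214×10⁶ s = 106.6 days.
Lab-frame duration Δt = γτ = 1.341 × 106.6 = 143.0 days.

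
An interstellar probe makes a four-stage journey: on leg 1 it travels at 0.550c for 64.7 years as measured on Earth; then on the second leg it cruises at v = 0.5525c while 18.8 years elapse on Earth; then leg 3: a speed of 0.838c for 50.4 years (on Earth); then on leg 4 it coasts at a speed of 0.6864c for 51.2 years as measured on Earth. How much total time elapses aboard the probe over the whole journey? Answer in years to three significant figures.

Leg 1: γ = 1/√(1 − 0.550²) = 1/√0.6975 = 1.197; τ_1 = 64.7/1.197 = 54.04 years.
Leg 2: γ = 1/√(1 − 0.5525²) = 1/√0.6947 = 1.200; τ_2 = 18.8/1.200 = 15.67 years.
Leg 3: γ = 1/√(1 − 0.838²) = 1/√0.2978 = 1.833; τ_3 = 50.4/1.833 = 27.50 years.
Leg 4: γ = 1/√(1 − 0.6864²) = 1/√0.5289 = 1.375; τ_4 = 51.2/1.375 = 37.23 years.
Total: 54.04 + 15.67 + 27.50 + 37.23 years.

τ = 134 years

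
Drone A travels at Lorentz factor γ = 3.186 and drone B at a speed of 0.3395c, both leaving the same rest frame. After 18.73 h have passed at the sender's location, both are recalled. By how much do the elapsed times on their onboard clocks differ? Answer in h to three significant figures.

|τ_A − τ_B| = 11.7 h

A: γ = 3.186; τ_A = 18.73/3.186 = 5.879 h.
B: γ = 1/√(1 − 0.3395²) = 1/√0.8847 = 1.063; τ_B = 18.73/1.063 = 17.62 h.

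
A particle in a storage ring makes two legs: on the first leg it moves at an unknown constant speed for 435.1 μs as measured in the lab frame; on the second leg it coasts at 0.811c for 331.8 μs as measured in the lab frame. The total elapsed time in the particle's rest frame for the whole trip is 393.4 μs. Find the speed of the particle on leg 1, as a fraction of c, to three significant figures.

β = 0.889

Leg 1: speed unknown; τ_1 = 435.1/γ_1.
Leg 2: γ = 1/√(1 − 0.811²) = 1/√0.3423 = 1.709; τ_2 = 331.8/1.709 = 194.1 μs.
Total proper time: τ_1 + 194.1 = 393.4, so τ_1 = 393.4 − 194.1 = 199.3 μs.
γ_1 = 435.1/199.3 = 2.183; β = √(1 − 1/γ²) = √0.7902.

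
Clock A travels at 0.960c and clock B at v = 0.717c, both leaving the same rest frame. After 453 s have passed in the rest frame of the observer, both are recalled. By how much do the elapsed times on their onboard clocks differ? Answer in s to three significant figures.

A: γ = 1/√(1 − 0.960²) = 25/7 ≈ 3.571; τ_A = 453/3.571 = 126.8 s.
B: γ = 1/√(1 − 0.717²) = 1/√0.4859 = 1.435; τ_B = 453/1.435 = 315.8 s.

|τ_A − τ_B| = 189 s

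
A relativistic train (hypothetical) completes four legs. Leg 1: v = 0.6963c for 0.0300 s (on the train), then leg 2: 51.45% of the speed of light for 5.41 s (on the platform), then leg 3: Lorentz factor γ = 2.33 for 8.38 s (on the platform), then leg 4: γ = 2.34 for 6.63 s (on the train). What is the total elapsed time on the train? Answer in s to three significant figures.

Leg 1: 0.0300 s is already measured on the train.
Leg 2: β = 0.5145; γ = 1/√(1 − 0.5145²) = 1/√0.7353 = 1.166; τ_2 = 5.41/1.166 = 4.639 s.
Leg 3: γ = 2.33; τ_3 = 8.38/2.330 = 3.597 s.
Leg 4: 6.63 s is already measured on the train.
Total: 0.03000 + 4.639 + 3.597 + 6.630 s.

τ = 14.9 s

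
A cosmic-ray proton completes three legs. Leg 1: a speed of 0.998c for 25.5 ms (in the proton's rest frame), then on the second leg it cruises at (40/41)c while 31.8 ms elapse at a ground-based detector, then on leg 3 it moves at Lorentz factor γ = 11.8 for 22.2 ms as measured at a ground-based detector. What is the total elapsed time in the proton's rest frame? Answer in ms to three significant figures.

τ = 34.4 ms

Leg 1: 25.5 ms is already measured in the proton's rest frame.
Leg 2: γ = 1/√(1 − (40/41)²) = 41/9 ≈ 4.556; τ_2 = 31.8/4.556 = 6.980 ms.
Leg 3: γ = 11.8; τ_3 = 22.2/11.80 = 1.881 ms.
Total: 25.50 + 6.980 + 1.881 ms.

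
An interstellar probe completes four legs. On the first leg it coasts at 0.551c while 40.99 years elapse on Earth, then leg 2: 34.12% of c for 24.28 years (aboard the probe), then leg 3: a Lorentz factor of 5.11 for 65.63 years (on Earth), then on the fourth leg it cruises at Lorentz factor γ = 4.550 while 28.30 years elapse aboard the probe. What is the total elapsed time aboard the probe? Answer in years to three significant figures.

τ = 99.6 years

Leg 1: γ = 1/√(1 − 0.551²) = 1/√0.6964 = 1.198; τ_1 = 40.99/1.198 = 34.21 years.
Leg 2: 24.28 years is already measured aboard the probe.
Leg 3: γ = 5.11; τ_3 = 65.63/5.110 = 12.84 years.
Leg 4: 28.30 years is already measured aboard the probe.
Total: 34.21 + 24.28 + 12.84 + 28.30 years.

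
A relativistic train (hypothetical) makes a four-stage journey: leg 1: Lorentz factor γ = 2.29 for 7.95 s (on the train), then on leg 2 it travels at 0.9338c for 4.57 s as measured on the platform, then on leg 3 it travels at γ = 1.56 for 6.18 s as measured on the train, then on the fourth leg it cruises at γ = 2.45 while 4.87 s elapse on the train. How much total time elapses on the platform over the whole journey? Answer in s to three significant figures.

Leg 1: γ = 2.29; Δt_1 = 2.290 × 7.95 = 18.21 s.
Leg 2: 4.57 s is already measured on the platform.
Leg 3: γ = 1.56; Δt_3 = 1.560 × 6.18 = 9.641 s.
Leg 4: γ = 2.45; Δt_4 = 2.450 × 4.87 = 11.93 s.
Total: 18.21 + 4.570 + 9.641 + 11.93 s.

Δt = 44.3 s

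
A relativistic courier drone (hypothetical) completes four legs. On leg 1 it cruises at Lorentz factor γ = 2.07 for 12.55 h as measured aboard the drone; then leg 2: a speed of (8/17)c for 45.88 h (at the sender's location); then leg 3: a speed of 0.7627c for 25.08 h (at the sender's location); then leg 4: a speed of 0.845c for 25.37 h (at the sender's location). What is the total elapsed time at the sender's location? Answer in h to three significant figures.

Δt = 122 h

Leg 1: γ = 2.07; Δt_1 = 2.070 × 12.55 = 25.98 h.
Leg 2: 45.88 h is already measured at the sender's location.
Leg 3: 25.08 h is already measured at the sender's location.
Leg 4: 25.37 h is already measured at the sender's location.
Total: 25.98 + 45.88 + 25.08 + 25.37 h.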